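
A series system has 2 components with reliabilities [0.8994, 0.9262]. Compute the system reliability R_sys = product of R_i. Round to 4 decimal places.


Components: [0.8994, 0.9262]
After component 1 (R=0.8994): product = 0.8994
After component 2 (R=0.9262): product = 0.833
R_sys = 0.833

0.833


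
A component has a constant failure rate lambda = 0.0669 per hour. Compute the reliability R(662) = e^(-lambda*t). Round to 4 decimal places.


lambda = 0.0669
t = 662
lambda * t = 44.2878
R(t) = e^(-44.2878)
R(t) = 0.0

0.0


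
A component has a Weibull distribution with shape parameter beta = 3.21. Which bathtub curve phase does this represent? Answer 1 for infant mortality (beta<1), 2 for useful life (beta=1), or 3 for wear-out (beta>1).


beta = 3.21
Compare beta to 1:
beta < 1 => infant mortality (phase 1)
beta = 1 => useful life (phase 2)
beta > 1 => wear-out (phase 3)
Since beta = 3.21, this is wear-out (increasing failure rate)
Phase = 3

3


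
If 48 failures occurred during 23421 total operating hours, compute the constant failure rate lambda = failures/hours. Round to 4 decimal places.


failures = 48
total_hours = 23421
lambda = 48 / 23421
lambda = 0.002

0.002


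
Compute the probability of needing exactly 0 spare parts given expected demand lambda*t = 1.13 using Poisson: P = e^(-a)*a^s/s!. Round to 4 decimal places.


a = 1.13, s = 0
e^(-a) = e^(-1.13) = 0.323
a^s = 1.13^0 = 1.0
s! = 1
P = 0.323 * 1.0 / 1
P = 0.323

0.323


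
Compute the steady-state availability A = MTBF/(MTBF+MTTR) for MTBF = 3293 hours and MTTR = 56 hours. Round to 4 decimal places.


MTBF = 3293
MTTR = 56
MTBF + MTTR = 3349
A = 3293 / 3349
A = 0.9833

0.9833


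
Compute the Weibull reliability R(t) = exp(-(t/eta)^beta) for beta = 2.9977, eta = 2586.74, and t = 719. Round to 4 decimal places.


beta = 2.9977, eta = 2586.74, t = 719
t/eta = 719 / 2586.74 = 0.278
(t/eta)^beta = 0.278^2.9977 = 0.0215
R(t) = exp(-0.0215)
R(t) = 0.9787

0.9787


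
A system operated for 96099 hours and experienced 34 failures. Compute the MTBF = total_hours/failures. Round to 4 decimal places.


total_hours = 96099
failures = 34
MTBF = 96099 / 34
MTBF = 2826.4412

2826.4412


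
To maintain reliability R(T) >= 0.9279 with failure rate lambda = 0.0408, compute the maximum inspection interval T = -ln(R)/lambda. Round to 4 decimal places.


R_target = 0.9279
lambda = 0.0408
-ln(0.9279) = 0.0748
T = 0.0748 / 0.0408
T = 1.8341

1.8341


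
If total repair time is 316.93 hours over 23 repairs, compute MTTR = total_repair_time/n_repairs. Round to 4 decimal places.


total_repair_time = 316.93
n_repairs = 23
MTTR = 316.93 / 23
MTTR = 13.7796

13.7796


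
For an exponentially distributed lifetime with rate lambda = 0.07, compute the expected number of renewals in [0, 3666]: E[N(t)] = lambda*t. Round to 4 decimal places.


lambda = 0.07
t = 3666
E[N(t)] = lambda * t
E[N(t)] = 0.07 * 3666
E[N(t)] = 256.62

256.62


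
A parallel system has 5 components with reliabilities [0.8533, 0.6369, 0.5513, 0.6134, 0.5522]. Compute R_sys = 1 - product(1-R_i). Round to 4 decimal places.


Components: [0.8533, 0.6369, 0.5513, 0.6134, 0.5522]
(1 - 0.8533) = 0.1467, running product = 0.1467
(1 - 0.6369) = 0.3631, running product = 0.0533
(1 - 0.5513) = 0.4487, running product = 0.0239
(1 - 0.6134) = 0.3866, running product = 0.0092
(1 - 0.5522) = 0.4478, running product = 0.0041
Product of (1-R_i) = 0.0041
R_sys = 1 - 0.0041 = 0.9959

0.9959


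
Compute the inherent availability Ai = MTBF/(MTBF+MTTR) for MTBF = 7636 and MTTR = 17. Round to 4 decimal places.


MTBF = 7636
MTTR = 17
MTBF + MTTR = 7653
Ai = 7636 / 7653
Ai = 0.9978

0.9978


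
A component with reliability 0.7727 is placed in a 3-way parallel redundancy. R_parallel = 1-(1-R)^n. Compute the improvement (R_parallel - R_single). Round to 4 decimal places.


R_single = 0.7727, n = 3
1 - R_single = 0.2273
(1 - R_single)^n = 0.2273^3 = 0.0117
R_parallel = 1 - 0.0117 = 0.9883
Improvement = 0.9883 - 0.7727
Improvement = 0.2156

0.2156


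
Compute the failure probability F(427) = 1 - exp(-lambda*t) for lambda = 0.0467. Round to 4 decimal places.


lambda = 0.0467, t = 427
lambda * t = 19.9409
exp(-19.9409) = 0.0
F(t) = 1 - 0.0
F(t) = 1.0

1.0


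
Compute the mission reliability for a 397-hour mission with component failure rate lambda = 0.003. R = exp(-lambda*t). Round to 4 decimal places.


lambda = 0.003
mission_time = 397
lambda * t = 0.003 * 397 = 1.191
R = exp(-1.191)
R = 0.3039

0.3039


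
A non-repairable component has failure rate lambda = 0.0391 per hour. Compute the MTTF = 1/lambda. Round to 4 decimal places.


lambda = 0.0391
MTTF = 1 / 0.0391
MTTF = 25.5754

25.5754


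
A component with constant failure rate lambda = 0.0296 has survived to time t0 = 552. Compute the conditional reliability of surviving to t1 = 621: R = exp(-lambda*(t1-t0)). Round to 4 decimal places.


lambda = 0.0296
t0 = 552, t1 = 621
t1 - t0 = 69
lambda * (t1-t0) = 0.0296 * 69 = 2.0424
R = exp(-2.0424)
R = 0.1297

0.1297


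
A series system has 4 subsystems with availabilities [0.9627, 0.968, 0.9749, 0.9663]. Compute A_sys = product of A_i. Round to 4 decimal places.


Subsystems: [0.9627, 0.968, 0.9749, 0.9663]
After subsystem 1 (A=0.9627): product = 0.9627
After subsystem 2 (A=0.968): product = 0.9319
After subsystem 3 (A=0.9749): product = 0.9085
After subsystem 4 (A=0.9663): product = 0.8779
A_sys = 0.8779

0.8779


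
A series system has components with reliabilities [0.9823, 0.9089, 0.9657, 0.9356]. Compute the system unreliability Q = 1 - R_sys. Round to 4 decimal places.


Components: [0.9823, 0.9089, 0.9657, 0.9356]
After component 1: product = 0.9823
After component 2: product = 0.8928
After component 3: product = 0.8622
After component 4: product = 0.8067
R_sys = 0.8067
Q = 1 - 0.8067 = 0.1933

0.1933


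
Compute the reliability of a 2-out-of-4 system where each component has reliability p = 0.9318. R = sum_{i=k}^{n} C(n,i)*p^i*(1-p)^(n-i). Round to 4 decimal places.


k = 2, n = 4, p = 0.9318
i=2: C(4,2)=6 * 0.9318^2 * 0.0682^2 = 0.0242
i=3: C(4,3)=4 * 0.9318^3 * 0.0682^1 = 0.2207
i=4: C(4,4)=1 * 0.9318^4 * 0.0682^0 = 0.7539
R = sum of terms = 0.9988

0.9988


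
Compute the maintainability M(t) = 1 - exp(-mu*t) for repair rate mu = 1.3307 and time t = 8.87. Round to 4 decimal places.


mu = 1.3307, t = 8.87
mu * t = 1.3307 * 8.87 = 11.8033
exp(-11.8033) = 0.0
M(t) = 1 - 0.0
M(t) = 1.0

1.0


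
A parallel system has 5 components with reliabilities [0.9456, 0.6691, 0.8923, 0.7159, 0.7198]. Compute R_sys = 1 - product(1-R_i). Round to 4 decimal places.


Components: [0.9456, 0.6691, 0.8923, 0.7159, 0.7198]
(1 - 0.9456) = 0.0544, running product = 0.0544
(1 - 0.6691) = 0.3309, running product = 0.018
(1 - 0.8923) = 0.1077, running product = 0.0019
(1 - 0.7159) = 0.2841, running product = 0.0006
(1 - 0.7198) = 0.2802, running product = 0.0002
Product of (1-R_i) = 0.0002
R_sys = 1 - 0.0002 = 0.9998

0.9998


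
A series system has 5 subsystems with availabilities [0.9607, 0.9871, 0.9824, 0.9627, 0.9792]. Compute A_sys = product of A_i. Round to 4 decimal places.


Subsystems: [0.9607, 0.9871, 0.9824, 0.9627, 0.9792]
After subsystem 1 (A=0.9607): product = 0.9607
After subsystem 2 (A=0.9871): product = 0.9483
After subsystem 3 (A=0.9824): product = 0.9316
After subsystem 4 (A=0.9627): product = 0.8969
After subsystem 5 (A=0.9792): product = 0.8782
A_sys = 0.8782

0.8782


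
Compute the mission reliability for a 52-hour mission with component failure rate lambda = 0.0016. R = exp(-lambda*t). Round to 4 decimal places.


lambda = 0.0016
mission_time = 52
lambda * t = 0.0016 * 52 = 0.0832
R = exp(-0.0832)
R = 0.9202

0.9202


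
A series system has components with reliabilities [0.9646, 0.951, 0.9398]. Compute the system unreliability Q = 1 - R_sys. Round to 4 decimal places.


Components: [0.9646, 0.951, 0.9398]
After component 1: product = 0.9646
After component 2: product = 0.9173
After component 3: product = 0.8621
R_sys = 0.8621
Q = 1 - 0.8621 = 0.1379

0.1379


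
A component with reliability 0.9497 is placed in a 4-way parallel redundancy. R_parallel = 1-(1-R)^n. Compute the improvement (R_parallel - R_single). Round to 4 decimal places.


R_single = 0.9497, n = 4
1 - R_single = 0.0503
(1 - R_single)^n = 0.0503^4 = 0.0
R_parallel = 1 - 0.0 = 1.0
Improvement = 1.0 - 0.9497
Improvement = 0.0503

0.0503


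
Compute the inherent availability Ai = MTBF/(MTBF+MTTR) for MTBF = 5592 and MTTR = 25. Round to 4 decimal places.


MTBF = 5592
MTTR = 25
MTBF + MTTR = 5617
Ai = 5592 / 5617
Ai = 0.9955

0.9955


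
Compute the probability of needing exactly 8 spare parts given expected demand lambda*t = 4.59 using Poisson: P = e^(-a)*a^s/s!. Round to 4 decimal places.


a = 4.59, s = 8
e^(-a) = e^(-4.59) = 0.0102
a^s = 4.59^8 = 197015.9941
s! = 40320
P = 0.0102 * 197015.9941 / 40320
P = 0.0496

0.0496


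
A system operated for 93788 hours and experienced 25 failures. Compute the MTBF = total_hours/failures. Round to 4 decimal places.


total_hours = 93788
failures = 25
MTBF = 93788 / 25
MTBF = 3751.52

3751.52


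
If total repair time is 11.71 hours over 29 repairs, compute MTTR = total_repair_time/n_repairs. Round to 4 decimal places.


total_repair_time = 11.71
n_repairs = 29
MTTR = 11.71 / 29
MTTR = 0.4038

0.4038


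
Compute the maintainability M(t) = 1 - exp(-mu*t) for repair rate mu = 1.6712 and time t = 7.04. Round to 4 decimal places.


mu = 1.6712, t = 7.04
mu * t = 1.6712 * 7.04 = 11.7652
exp(-11.7652) = 0.0
M(t) = 1 - 0.0
M(t) = 1.0

1.0


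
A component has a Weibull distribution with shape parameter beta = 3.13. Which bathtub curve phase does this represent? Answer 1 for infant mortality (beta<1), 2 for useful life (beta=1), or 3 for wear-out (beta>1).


beta = 3.13
Compare beta to 1:
beta < 1 => infant mortality (phase 1)
beta = 1 => useful life (phase 2)
beta > 1 => wear-out (phase 3)
Since beta = 3.13, this is wear-out (increasing failure rate)
Phase = 3

3


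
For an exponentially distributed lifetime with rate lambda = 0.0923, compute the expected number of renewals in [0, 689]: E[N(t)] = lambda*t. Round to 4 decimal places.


lambda = 0.0923
t = 689
E[N(t)] = lambda * t
E[N(t)] = 0.0923 * 689
E[N(t)] = 63.5947

63.5947


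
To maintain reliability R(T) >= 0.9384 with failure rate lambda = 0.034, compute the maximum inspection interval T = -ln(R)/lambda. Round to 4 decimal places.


R_target = 0.9384
lambda = 0.034
-ln(0.9384) = 0.0636
T = 0.0636 / 0.034
T = 1.87

1.87


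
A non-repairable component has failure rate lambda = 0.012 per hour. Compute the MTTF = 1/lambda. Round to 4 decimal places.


lambda = 0.012
MTTF = 1 / 0.012
MTTF = 83.3333

83.3333


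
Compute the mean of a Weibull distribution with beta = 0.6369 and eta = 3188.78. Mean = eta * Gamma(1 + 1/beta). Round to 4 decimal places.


beta = 0.6369, eta = 3188.78
1/beta = 1.5701
1 + 1/beta = 2.5701
Gamma(2.5701) = 1.3982
Mean = 3188.78 * 1.3982
Mean = 4458.4798

4458.4798


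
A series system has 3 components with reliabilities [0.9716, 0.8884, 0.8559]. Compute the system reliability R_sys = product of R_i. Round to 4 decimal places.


Components: [0.9716, 0.8884, 0.8559]
After component 1 (R=0.9716): product = 0.9716
After component 2 (R=0.8884): product = 0.8632
After component 3 (R=0.8559): product = 0.7388
R_sys = 0.7388

0.7388


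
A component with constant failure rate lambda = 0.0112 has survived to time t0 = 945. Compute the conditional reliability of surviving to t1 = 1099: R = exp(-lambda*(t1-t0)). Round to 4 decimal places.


lambda = 0.0112
t0 = 945, t1 = 1099
t1 - t0 = 154
lambda * (t1-t0) = 0.0112 * 154 = 1.7248
R = exp(-1.7248)
R = 0.1782

0.1782


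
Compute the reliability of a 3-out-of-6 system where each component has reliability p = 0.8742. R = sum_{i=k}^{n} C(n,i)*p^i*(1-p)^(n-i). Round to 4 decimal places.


k = 3, n = 6, p = 0.8742
i=3: C(6,3)=20 * 0.8742^3 * 0.1258^3 = 0.0266
i=4: C(6,4)=15 * 0.8742^4 * 0.1258^2 = 0.1386
i=5: C(6,5)=6 * 0.8742^5 * 0.1258^1 = 0.3854
i=6: C(6,6)=1 * 0.8742^6 * 0.1258^0 = 0.4463
R = sum of terms = 0.997

0.997


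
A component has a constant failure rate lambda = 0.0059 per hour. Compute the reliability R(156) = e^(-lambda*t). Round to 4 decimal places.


lambda = 0.0059
t = 156
lambda * t = 0.9204
R(t) = e^(-0.9204)
R(t) = 0.3984

0.3984


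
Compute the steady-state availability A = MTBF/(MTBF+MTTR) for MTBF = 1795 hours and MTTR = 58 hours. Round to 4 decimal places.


MTBF = 1795
MTTR = 58
MTBF + MTTR = 1853
A = 1795 / 1853
A = 0.9687

0.9687


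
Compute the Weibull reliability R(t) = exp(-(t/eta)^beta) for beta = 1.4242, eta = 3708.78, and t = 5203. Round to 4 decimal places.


beta = 1.4242, eta = 3708.78, t = 5203
t/eta = 5203 / 3708.78 = 1.4029
(t/eta)^beta = 1.4029^1.4242 = 1.6195
R(t) = exp(-1.6195)
R(t) = 0.198

0.198


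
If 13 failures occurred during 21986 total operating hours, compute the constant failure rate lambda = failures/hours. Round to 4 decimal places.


failures = 13
total_hours = 21986
lambda = 13 / 21986
lambda = 0.0006

0.0006


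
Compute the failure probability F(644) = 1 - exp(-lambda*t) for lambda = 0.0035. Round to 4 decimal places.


lambda = 0.0035, t = 644
lambda * t = 2.254
exp(-2.254) = 0.105
F(t) = 1 - 0.105
F(t) = 0.895

0.895


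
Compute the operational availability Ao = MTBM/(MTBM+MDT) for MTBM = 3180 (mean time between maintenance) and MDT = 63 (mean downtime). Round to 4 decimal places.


MTBM = 3180
MDT = 63
MTBM + MDT = 3243
Ao = 3180 / 3243
Ao = 0.9806

0.9806


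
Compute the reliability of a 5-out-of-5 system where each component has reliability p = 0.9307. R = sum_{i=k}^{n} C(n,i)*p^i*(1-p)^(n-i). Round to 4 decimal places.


k = 5, n = 5, p = 0.9307
i=5: C(5,5)=1 * 0.9307^5 * 0.0693^0 = 0.6983
R = sum of terms = 0.6983

0.6983


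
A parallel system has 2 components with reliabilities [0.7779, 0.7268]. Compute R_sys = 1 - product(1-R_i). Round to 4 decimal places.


Components: [0.7779, 0.7268]
(1 - 0.7779) = 0.2221, running product = 0.2221
(1 - 0.7268) = 0.2732, running product = 0.0607
Product of (1-R_i) = 0.0607
R_sys = 1 - 0.0607 = 0.9393

0.9393


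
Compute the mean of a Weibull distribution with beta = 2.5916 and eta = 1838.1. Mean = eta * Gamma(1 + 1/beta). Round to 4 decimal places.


beta = 2.5916, eta = 1838.1
1/beta = 0.3859
1 + 1/beta = 1.3859
Gamma(1.3859) = 0.8881
Mean = 1838.1 * 0.8881
Mean = 1632.4636

1632.4636


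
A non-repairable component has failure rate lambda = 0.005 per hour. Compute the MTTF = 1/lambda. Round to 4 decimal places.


lambda = 0.005
MTTF = 1 / 0.005
MTTF = 200.0

200.0


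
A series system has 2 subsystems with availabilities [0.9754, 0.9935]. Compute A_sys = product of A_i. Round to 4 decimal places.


Subsystems: [0.9754, 0.9935]
After subsystem 1 (A=0.9754): product = 0.9754
After subsystem 2 (A=0.9935): product = 0.9691
A_sys = 0.9691

0.9691


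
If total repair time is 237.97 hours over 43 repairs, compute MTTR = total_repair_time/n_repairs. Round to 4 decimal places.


total_repair_time = 237.97
n_repairs = 43
MTTR = 237.97 / 43
MTTR = 5.5342

5.5342


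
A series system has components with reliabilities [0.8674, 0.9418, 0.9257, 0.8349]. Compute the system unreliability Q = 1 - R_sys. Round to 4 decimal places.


Components: [0.8674, 0.9418, 0.9257, 0.8349]
After component 1: product = 0.8674
After component 2: product = 0.8169
After component 3: product = 0.7562
After component 4: product = 0.6314
R_sys = 0.6314
Q = 1 - 0.6314 = 0.3686

0.3686


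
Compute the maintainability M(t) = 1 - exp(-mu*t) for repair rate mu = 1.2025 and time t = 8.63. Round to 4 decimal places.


mu = 1.2025, t = 8.63
mu * t = 1.2025 * 8.63 = 10.3776
exp(-10.3776) = 0.0
M(t) = 1 - 0.0
M(t) = 1.0

1.0


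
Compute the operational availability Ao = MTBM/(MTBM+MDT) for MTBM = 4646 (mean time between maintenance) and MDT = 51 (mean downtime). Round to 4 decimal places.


MTBM = 4646
MDT = 51
MTBM + MDT = 4697
Ao = 4646 / 4697
Ao = 0.9891

0.9891


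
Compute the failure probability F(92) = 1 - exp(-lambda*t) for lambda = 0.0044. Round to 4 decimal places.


lambda = 0.0044, t = 92
lambda * t = 0.4048
exp(-0.4048) = 0.6671
F(t) = 1 - 0.6671
F(t) = 0.3329

0.3329


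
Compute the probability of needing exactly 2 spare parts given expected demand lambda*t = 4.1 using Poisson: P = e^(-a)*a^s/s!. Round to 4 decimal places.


a = 4.1, s = 2
e^(-a) = e^(-4.1) = 0.0166
a^s = 4.1^2 = 16.81
s! = 2
P = 0.0166 * 16.81 / 2
P = 0.1393

0.1393


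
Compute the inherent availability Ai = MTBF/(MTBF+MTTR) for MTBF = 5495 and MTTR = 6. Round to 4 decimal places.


MTBF = 5495
MTTR = 6
MTBF + MTTR = 5501
Ai = 5495 / 5501
Ai = 0.9989

0.9989


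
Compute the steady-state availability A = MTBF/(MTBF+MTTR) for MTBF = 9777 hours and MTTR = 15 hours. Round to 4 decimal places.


MTBF = 9777
MTTR = 15
MTBF + MTTR = 9792
A = 9777 / 9792
A = 0.9985

0.9985


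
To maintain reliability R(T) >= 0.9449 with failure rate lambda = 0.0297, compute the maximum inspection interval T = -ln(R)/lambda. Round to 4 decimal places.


R_target = 0.9449
lambda = 0.0297
-ln(0.9449) = 0.0567
T = 0.0567 / 0.0297
T = 1.9083

1.9083


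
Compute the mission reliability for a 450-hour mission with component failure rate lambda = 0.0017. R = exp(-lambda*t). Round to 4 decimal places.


lambda = 0.0017
mission_time = 450
lambda * t = 0.0017 * 450 = 0.765
R = exp(-0.765)
R = 0.4653

0.4653


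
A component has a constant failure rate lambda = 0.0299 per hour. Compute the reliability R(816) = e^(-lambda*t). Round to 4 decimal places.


lambda = 0.0299
t = 816
lambda * t = 24.3984
R(t) = e^(-24.3984)
R(t) = 0.0

0.0


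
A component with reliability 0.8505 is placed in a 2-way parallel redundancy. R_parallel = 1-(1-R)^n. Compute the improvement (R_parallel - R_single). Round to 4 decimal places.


R_single = 0.8505, n = 2
1 - R_single = 0.1495
(1 - R_single)^n = 0.1495^2 = 0.0224
R_parallel = 1 - 0.0224 = 0.9776
Improvement = 0.9776 - 0.8505
Improvement = 0.1271

0.1271


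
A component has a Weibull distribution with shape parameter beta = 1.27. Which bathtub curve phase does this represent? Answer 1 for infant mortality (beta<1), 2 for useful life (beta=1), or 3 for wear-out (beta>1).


beta = 1.27
Compare beta to 1:
beta < 1 => infant mortality (phase 1)
beta = 1 => useful life (phase 2)
beta > 1 => wear-out (phase 3)
Since beta = 1.27, this is wear-out (increasing failure rate)
Phase = 3

3


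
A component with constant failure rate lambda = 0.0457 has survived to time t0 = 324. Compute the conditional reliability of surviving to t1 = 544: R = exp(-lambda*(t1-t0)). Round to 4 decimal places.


lambda = 0.0457
t0 = 324, t1 = 544
t1 - t0 = 220
lambda * (t1-t0) = 0.0457 * 220 = 10.054
R = exp(-10.054)
R = 0.0

0.0


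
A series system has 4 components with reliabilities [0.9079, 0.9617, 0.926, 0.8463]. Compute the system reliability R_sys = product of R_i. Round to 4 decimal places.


Components: [0.9079, 0.9617, 0.926, 0.8463]
After component 1 (R=0.9079): product = 0.9079
After component 2 (R=0.9617): product = 0.8731
After component 3 (R=0.926): product = 0.8085
After component 4 (R=0.8463): product = 0.6842
R_sys = 0.6842

0.6842


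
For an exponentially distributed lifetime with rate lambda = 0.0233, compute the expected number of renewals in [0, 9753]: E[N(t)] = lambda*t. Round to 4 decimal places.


lambda = 0.0233
t = 9753
E[N(t)] = lambda * t
E[N(t)] = 0.0233 * 9753
E[N(t)] = 227.2449

227.2449


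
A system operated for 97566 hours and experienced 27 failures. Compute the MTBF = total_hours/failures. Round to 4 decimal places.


total_hours = 97566
failures = 27
MTBF = 97566 / 27
MTBF = 3613.5556

3613.5556


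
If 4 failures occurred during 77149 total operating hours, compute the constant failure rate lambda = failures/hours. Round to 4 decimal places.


failures = 4
total_hours = 77149
lambda = 4 / 77149
lambda = 0.0001

0.0001


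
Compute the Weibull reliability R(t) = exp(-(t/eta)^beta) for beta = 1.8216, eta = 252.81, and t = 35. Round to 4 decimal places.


beta = 1.8216, eta = 252.81, t = 35
t/eta = 35 / 252.81 = 0.1384
(t/eta)^beta = 0.1384^1.8216 = 0.0273
R(t) = exp(-0.0273)
R(t) = 0.9731

0.9731


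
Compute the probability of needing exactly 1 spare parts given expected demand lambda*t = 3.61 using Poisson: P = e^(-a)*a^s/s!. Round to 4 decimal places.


a = 3.61, s = 1
e^(-a) = e^(-3.61) = 0.0271
a^s = 3.61^1 = 3.61
s! = 1
P = 0.0271 * 3.61 / 1
P = 0.0977

0.0977


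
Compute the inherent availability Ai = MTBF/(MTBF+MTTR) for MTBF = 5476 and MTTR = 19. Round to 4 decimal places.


MTBF = 5476
MTTR = 19
MTBF + MTTR = 5495
Ai = 5476 / 5495
Ai = 0.9965

0.9965


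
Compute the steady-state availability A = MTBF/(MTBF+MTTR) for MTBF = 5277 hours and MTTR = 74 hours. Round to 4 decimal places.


MTBF = 5277
MTTR = 74
MTBF + MTTR = 5351
A = 5277 / 5351
A = 0.9862

0.9862


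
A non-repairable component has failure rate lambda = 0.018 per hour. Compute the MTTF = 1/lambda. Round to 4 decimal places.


lambda = 0.018
MTTF = 1 / 0.018
MTTF = 55.5556

55.5556


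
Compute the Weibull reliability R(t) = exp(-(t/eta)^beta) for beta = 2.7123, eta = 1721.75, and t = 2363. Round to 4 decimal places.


beta = 2.7123, eta = 1721.75, t = 2363
t/eta = 2363 / 1721.75 = 1.3724
(t/eta)^beta = 1.3724^2.7123 = 2.3601
R(t) = exp(-2.3601)
R(t) = 0.0944

0.0944


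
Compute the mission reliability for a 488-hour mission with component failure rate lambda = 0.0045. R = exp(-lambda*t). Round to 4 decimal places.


lambda = 0.0045
mission_time = 488
lambda * t = 0.0045 * 488 = 2.196
R = exp(-2.196)
R = 0.1112

0.1112


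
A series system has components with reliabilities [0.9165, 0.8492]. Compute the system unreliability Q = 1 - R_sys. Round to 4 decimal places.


Components: [0.9165, 0.8492]
After component 1: product = 0.9165
After component 2: product = 0.7783
R_sys = 0.7783
Q = 1 - 0.7783 = 0.2217

0.2217


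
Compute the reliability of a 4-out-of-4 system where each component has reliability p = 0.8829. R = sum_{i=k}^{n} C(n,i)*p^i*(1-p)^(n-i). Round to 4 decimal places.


k = 4, n = 4, p = 0.8829
i=4: C(4,4)=1 * 0.8829^4 * 0.1171^0 = 0.6076
R = sum of terms = 0.6076

0.6076


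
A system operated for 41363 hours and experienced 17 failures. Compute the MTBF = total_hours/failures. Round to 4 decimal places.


total_hours = 41363
failures = 17
MTBF = 41363 / 17
MTBF = 2433.1176

2433.1176


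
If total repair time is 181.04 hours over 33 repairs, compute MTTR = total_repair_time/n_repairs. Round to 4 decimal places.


total_repair_time = 181.04
n_repairs = 33
MTTR = 181.04 / 33
MTTR = 5.4861

5.4861


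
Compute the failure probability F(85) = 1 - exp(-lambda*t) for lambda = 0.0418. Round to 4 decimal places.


lambda = 0.0418, t = 85
lambda * t = 3.553
exp(-3.553) = 0.0286
F(t) = 1 - 0.0286
F(t) = 0.9714

0.9714


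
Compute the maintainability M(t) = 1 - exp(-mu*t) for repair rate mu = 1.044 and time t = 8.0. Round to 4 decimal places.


mu = 1.044, t = 8.0
mu * t = 1.044 * 8.0 = 8.352
exp(-8.352) = 0.0002
M(t) = 1 - 0.0002
M(t) = 0.9998

0.9998


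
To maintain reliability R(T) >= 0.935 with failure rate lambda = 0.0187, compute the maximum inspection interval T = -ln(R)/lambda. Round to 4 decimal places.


R_target = 0.935
lambda = 0.0187
-ln(0.935) = 0.0672
T = 0.0672 / 0.0187
T = 3.5941

3.5941


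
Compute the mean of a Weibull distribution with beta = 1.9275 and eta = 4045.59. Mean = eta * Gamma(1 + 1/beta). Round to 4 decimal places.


beta = 1.9275, eta = 4045.59
1/beta = 0.5188
1 + 1/beta = 1.5188
Gamma(1.5188) = 0.887
Mean = 4045.59 * 0.887
Mean = 3588.362

3588.362


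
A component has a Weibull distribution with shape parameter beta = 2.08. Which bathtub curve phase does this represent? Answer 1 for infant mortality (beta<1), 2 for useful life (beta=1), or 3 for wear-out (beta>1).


beta = 2.08
Compare beta to 1:
beta < 1 => infant mortality (phase 1)
beta = 1 => useful life (phase 2)
beta > 1 => wear-out (phase 3)
Since beta = 2.08, this is wear-out (increasing failure rate)
Phase = 3

3


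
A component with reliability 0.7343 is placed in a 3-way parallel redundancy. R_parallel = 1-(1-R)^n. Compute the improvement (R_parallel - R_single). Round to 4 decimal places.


R_single = 0.7343, n = 3
1 - R_single = 0.2657
(1 - R_single)^n = 0.2657^3 = 0.0188
R_parallel = 1 - 0.0188 = 0.9812
Improvement = 0.9812 - 0.7343
Improvement = 0.2469

0.2469


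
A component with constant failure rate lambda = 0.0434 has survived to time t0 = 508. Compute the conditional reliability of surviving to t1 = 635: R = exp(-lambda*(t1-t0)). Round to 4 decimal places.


lambda = 0.0434
t0 = 508, t1 = 635
t1 - t0 = 127
lambda * (t1-t0) = 0.0434 * 127 = 5.5118
R = exp(-5.5118)
R = 0.004

0.004


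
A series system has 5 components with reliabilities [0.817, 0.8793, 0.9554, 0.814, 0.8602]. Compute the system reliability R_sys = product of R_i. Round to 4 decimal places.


Components: [0.817, 0.8793, 0.9554, 0.814, 0.8602]
After component 1 (R=0.817): product = 0.817
After component 2 (R=0.8793): product = 0.7184
After component 3 (R=0.9554): product = 0.6863
After component 4 (R=0.814): product = 0.5587
After component 5 (R=0.8602): product = 0.4806
R_sys = 0.4806

0.4806


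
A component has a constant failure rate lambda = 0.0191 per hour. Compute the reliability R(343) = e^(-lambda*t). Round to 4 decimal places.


lambda = 0.0191
t = 343
lambda * t = 6.5513
R(t) = e^(-6.5513)
R(t) = 0.0014

0.0014


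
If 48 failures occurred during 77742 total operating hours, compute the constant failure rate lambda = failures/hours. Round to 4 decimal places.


failures = 48
total_hours = 77742
lambda = 48 / 77742
lambda = 0.0006

0.0006


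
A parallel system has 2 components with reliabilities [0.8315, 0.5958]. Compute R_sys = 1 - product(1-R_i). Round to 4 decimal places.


Components: [0.8315, 0.5958]
(1 - 0.8315) = 0.1685, running product = 0.1685
(1 - 0.5958) = 0.4042, running product = 0.0681
Product of (1-R_i) = 0.0681
R_sys = 1 - 0.0681 = 0.9319

0.9319


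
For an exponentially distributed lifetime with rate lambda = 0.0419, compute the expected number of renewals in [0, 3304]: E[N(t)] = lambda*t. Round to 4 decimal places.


lambda = 0.0419
t = 3304
E[N(t)] = lambda * t
E[N(t)] = 0.0419 * 3304
E[N(t)] = 138.4376

138.4376


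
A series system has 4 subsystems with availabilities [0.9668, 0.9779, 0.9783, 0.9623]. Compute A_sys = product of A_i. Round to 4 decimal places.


Subsystems: [0.9668, 0.9779, 0.9783, 0.9623]
After subsystem 1 (A=0.9668): product = 0.9668
After subsystem 2 (A=0.9779): product = 0.9454
After subsystem 3 (A=0.9783): product = 0.9249
After subsystem 4 (A=0.9623): product = 0.89
A_sys = 0.89

0.89


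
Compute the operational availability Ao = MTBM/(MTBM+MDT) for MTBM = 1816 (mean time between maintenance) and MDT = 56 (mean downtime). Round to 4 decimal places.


MTBM = 1816
MDT = 56
MTBM + MDT = 1872
Ao = 1816 / 1872
Ao = 0.9701

0.9701


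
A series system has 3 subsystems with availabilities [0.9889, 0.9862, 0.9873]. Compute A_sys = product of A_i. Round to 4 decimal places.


Subsystems: [0.9889, 0.9862, 0.9873]
After subsystem 1 (A=0.9889): product = 0.9889
After subsystem 2 (A=0.9862): product = 0.9753
After subsystem 3 (A=0.9873): product = 0.9629
A_sys = 0.9629

0.9629


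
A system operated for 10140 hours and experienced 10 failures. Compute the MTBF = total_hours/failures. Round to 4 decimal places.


total_hours = 10140
failures = 10
MTBF = 10140 / 10
MTBF = 1014.0

1014.0


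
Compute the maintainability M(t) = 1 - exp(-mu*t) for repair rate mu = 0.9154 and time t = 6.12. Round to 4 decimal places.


mu = 0.9154, t = 6.12
mu * t = 0.9154 * 6.12 = 5.6022
exp(-5.6022) = 0.0037
M(t) = 1 - 0.0037
M(t) = 0.9963

0.9963


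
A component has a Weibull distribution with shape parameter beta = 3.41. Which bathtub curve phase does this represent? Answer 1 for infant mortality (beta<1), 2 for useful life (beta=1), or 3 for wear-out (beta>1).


beta = 3.41
Compare beta to 1:
beta < 1 => infant mortality (phase 1)
beta = 1 => useful life (phase 2)
beta > 1 => wear-out (phase 3)
Since beta = 3.41, this is wear-out (increasing failure rate)
Phase = 3

3


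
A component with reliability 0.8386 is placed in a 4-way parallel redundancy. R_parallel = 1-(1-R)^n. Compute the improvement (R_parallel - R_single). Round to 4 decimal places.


R_single = 0.8386, n = 4
1 - R_single = 0.1614
(1 - R_single)^n = 0.1614^4 = 0.0007
R_parallel = 1 - 0.0007 = 0.9993
Improvement = 0.9993 - 0.8386
Improvement = 0.1607

0.1607


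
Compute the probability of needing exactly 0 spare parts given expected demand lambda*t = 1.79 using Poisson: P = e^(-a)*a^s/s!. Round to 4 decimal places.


a = 1.79, s = 0
e^(-a) = e^(-1.79) = 0.167
a^s = 1.79^0 = 1.0
s! = 1
P = 0.167 * 1.0 / 1
P = 0.167

0.167


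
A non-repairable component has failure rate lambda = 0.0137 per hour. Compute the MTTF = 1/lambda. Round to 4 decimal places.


lambda = 0.0137
MTTF = 1 / 0.0137
MTTF = 72.9927

72.9927


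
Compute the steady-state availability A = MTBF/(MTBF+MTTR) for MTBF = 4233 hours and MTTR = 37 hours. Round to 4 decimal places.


MTBF = 4233
MTTR = 37
MTBF + MTTR = 4270
A = 4233 / 4270
A = 0.9913

0.9913


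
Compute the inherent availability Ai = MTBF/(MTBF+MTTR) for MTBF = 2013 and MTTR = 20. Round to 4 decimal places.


MTBF = 2013
MTTR = 20
MTBF + MTTR = 2033
Ai = 2013 / 2033
Ai = 0.9902

0.9902


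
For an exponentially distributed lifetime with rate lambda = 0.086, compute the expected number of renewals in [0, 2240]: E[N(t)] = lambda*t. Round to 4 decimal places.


lambda = 0.086
t = 2240
E[N(t)] = lambda * t
E[N(t)] = 0.086 * 2240
E[N(t)] = 192.64

192.64


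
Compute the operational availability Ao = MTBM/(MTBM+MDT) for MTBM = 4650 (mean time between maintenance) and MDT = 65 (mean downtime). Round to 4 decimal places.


MTBM = 4650
MDT = 65
MTBM + MDT = 4715
Ao = 4650 / 4715
Ao = 0.9862

0.9862


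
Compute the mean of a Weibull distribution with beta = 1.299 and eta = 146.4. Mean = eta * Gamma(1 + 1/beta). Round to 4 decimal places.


beta = 1.299, eta = 146.4
1/beta = 0.7698
1 + 1/beta = 1.7698
Gamma(1.7698) = 0.9237
Mean = 146.4 * 0.9237
Mean = 135.2326

135.2326


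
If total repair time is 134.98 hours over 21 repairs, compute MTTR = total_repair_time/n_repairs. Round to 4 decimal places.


total_repair_time = 134.98
n_repairs = 21
MTTR = 134.98 / 21
MTTR = 6.4276

6.4276


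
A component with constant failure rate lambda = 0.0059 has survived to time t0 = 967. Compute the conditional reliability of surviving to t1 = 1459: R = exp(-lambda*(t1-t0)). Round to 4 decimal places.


lambda = 0.0059
t0 = 967, t1 = 1459
t1 - t0 = 492
lambda * (t1-t0) = 0.0059 * 492 = 2.9028
R = exp(-2.9028)
R = 0.0549

0.0549


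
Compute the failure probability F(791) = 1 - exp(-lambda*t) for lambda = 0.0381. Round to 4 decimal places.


lambda = 0.0381, t = 791
lambda * t = 30.1371
exp(-30.1371) = 0.0
F(t) = 1 - 0.0
F(t) = 1.0

1.0


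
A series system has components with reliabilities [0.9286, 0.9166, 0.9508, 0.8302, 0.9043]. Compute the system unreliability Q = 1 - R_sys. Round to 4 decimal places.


Components: [0.9286, 0.9166, 0.9508, 0.8302, 0.9043]
After component 1: product = 0.9286
After component 2: product = 0.8512
After component 3: product = 0.8093
After component 4: product = 0.6719
After component 5: product = 0.6076
R_sys = 0.6076
Q = 1 - 0.6076 = 0.3924

0.3924


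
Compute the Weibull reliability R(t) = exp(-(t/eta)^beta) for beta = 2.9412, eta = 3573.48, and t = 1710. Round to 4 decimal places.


beta = 2.9412, eta = 3573.48, t = 1710
t/eta = 1710 / 3573.48 = 0.4785
(t/eta)^beta = 0.4785^2.9412 = 0.1144
R(t) = exp(-0.1144)
R(t) = 0.8919

0.8919


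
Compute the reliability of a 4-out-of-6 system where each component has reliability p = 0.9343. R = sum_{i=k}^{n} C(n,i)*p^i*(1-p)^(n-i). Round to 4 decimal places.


k = 4, n = 6, p = 0.9343
i=4: C(6,4)=15 * 0.9343^4 * 0.0657^2 = 0.0493
i=5: C(6,5)=6 * 0.9343^5 * 0.0657^1 = 0.2806
i=6: C(6,6)=1 * 0.9343^6 * 0.0657^0 = 0.6651
R = sum of terms = 0.9951

0.9951


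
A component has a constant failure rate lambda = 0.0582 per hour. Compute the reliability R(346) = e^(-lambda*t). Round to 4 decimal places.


lambda = 0.0582
t = 346
lambda * t = 20.1372
R(t) = e^(-20.1372)
R(t) = 0.0

0.0


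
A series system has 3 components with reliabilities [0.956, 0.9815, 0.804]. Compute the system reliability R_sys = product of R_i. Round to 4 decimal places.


Components: [0.956, 0.9815, 0.804]
After component 1 (R=0.956): product = 0.956
After component 2 (R=0.9815): product = 0.9383
After component 3 (R=0.804): product = 0.7544
R_sys = 0.7544

0.7544


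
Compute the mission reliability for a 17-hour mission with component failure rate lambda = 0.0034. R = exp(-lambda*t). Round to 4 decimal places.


lambda = 0.0034
mission_time = 17
lambda * t = 0.0034 * 17 = 0.0578
R = exp(-0.0578)
R = 0.9438

0.9438


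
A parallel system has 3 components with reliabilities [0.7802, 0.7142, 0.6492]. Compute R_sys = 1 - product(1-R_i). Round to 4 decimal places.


Components: [0.7802, 0.7142, 0.6492]
(1 - 0.7802) = 0.2198, running product = 0.2198
(1 - 0.7142) = 0.2858, running product = 0.0628
(1 - 0.6492) = 0.3508, running product = 0.022
Product of (1-R_i) = 0.022
R_sys = 1 - 0.022 = 0.978

0.978


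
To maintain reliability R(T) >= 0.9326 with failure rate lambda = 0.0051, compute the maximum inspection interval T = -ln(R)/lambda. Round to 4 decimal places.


R_target = 0.9326
lambda = 0.0051
-ln(0.9326) = 0.0698
T = 0.0698 / 0.0051
T = 13.6821

13.6821


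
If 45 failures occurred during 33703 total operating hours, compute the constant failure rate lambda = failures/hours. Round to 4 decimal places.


failures = 45
total_hours = 33703
lambda = 45 / 33703
lambda = 0.0013

0.0013


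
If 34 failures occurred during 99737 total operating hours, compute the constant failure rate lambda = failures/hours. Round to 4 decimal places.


failures = 34
total_hours = 99737
lambda = 34 / 99737
lambda = 0.0003

0.0003


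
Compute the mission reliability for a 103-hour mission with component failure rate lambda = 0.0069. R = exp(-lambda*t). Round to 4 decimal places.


lambda = 0.0069
mission_time = 103
lambda * t = 0.0069 * 103 = 0.7107
R = exp(-0.7107)
R = 0.4913

0.4913


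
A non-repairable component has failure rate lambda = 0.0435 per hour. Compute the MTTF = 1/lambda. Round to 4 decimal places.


lambda = 0.0435
MTTF = 1 / 0.0435
MTTF = 22.9885

22.9885


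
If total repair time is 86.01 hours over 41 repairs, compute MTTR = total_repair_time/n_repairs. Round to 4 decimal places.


total_repair_time = 86.01
n_repairs = 41
MTTR = 86.01 / 41
MTTR = 2.0978

2.0978


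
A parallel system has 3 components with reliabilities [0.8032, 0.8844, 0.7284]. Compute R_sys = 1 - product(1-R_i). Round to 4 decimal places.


Components: [0.8032, 0.8844, 0.7284]
(1 - 0.8032) = 0.1968, running product = 0.1968
(1 - 0.8844) = 0.1156, running product = 0.0228
(1 - 0.7284) = 0.2716, running product = 0.0062
Product of (1-R_i) = 0.0062
R_sys = 1 - 0.0062 = 0.9938

0.9938


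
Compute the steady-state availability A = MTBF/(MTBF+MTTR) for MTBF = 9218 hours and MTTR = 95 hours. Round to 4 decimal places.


MTBF = 9218
MTTR = 95
MTBF + MTTR = 9313
A = 9218 / 9313
A = 0.9898

0.9898


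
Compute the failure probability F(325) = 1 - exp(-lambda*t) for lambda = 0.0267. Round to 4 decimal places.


lambda = 0.0267, t = 325
lambda * t = 8.6775
exp(-8.6775) = 0.0002
F(t) = 1 - 0.0002
F(t) = 0.9998

0.9998


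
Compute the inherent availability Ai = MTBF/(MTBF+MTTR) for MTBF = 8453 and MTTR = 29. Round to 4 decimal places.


MTBF = 8453
MTTR = 29
MTBF + MTTR = 8482
Ai = 8453 / 8482
Ai = 0.9966

0.9966


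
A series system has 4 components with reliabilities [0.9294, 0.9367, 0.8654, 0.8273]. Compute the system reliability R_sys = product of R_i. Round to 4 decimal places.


Components: [0.9294, 0.9367, 0.8654, 0.8273]
After component 1 (R=0.9294): product = 0.9294
After component 2 (R=0.9367): product = 0.8706
After component 3 (R=0.8654): product = 0.7534
After component 4 (R=0.8273): product = 0.6233
R_sys = 0.6233

0.6233


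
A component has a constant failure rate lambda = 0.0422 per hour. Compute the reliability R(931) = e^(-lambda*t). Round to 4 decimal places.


lambda = 0.0422
t = 931
lambda * t = 39.2882
R(t) = e^(-39.2882)
R(t) = 0.0

0.0


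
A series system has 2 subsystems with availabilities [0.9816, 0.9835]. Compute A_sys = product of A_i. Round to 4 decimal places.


Subsystems: [0.9816, 0.9835]
After subsystem 1 (A=0.9816): product = 0.9816
After subsystem 2 (A=0.9835): product = 0.9654
A_sys = 0.9654

0.9654


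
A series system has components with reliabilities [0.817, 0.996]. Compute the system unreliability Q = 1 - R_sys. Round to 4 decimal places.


Components: [0.817, 0.996]
After component 1: product = 0.817
After component 2: product = 0.8137
R_sys = 0.8137
Q = 1 - 0.8137 = 0.1863

0.1863


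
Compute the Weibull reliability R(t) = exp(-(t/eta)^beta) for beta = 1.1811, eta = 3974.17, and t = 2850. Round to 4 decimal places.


beta = 1.1811, eta = 3974.17, t = 2850
t/eta = 2850 / 3974.17 = 0.7171
(t/eta)^beta = 0.7171^1.1811 = 0.6752
R(t) = exp(-0.6752)
R(t) = 0.509

0.509


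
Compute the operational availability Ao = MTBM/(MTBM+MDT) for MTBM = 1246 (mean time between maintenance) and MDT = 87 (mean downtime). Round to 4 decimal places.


MTBM = 1246
MDT = 87
MTBM + MDT = 1333
Ao = 1246 / 1333
Ao = 0.9347

0.9347


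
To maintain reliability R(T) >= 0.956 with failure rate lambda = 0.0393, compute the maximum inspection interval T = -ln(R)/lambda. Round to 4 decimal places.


R_target = 0.956
lambda = 0.0393
-ln(0.956) = 0.045
T = 0.045 / 0.0393
T = 1.145

1.145


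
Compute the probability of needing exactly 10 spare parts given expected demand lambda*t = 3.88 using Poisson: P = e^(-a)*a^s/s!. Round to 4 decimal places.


a = 3.88, s = 10
e^(-a) = e^(-3.88) = 0.0207
a^s = 3.88^10 = 773245.2413
s! = 3628800
P = 0.0207 * 773245.2413 / 3628800
P = 0.0044

0.0044


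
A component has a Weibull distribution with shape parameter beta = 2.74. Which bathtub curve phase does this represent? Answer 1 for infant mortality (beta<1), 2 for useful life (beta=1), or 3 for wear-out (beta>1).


beta = 2.74
Compare beta to 1:
beta < 1 => infant mortality (phase 1)
beta = 1 => useful life (phase 2)
beta > 1 => wear-out (phase 3)
Since beta = 2.74, this is wear-out (increasing failure rate)
Phase = 3

3


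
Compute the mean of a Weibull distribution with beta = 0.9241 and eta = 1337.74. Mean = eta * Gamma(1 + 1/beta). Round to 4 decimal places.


beta = 0.9241, eta = 1337.74
1/beta = 1.0821
1 + 1/beta = 2.0821
Gamma(2.0821) = 1.0376
Mean = 1337.74 * 1.0376
Mean = 1387.9746

1387.9746


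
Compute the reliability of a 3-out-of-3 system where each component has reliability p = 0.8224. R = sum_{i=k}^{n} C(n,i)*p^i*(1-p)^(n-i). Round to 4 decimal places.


k = 3, n = 3, p = 0.8224
i=3: C(3,3)=1 * 0.8224^3 * 0.1776^0 = 0.5562
R = sum of terms = 0.5562

0.5562


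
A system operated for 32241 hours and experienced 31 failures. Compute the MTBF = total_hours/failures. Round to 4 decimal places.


total_hours = 32241
failures = 31
MTBF = 32241 / 31
MTBF = 1040.0323

1040.0323
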